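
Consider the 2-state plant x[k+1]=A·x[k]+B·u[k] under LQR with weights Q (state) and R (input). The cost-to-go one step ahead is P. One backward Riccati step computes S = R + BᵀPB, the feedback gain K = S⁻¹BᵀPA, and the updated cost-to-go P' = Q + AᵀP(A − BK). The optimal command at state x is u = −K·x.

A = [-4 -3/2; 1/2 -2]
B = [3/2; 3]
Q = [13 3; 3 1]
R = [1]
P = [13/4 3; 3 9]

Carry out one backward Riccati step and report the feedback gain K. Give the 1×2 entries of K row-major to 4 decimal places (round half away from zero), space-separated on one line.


-0.3418 -0.7206

BᵀP = [13.8750 31.5000]
S = R + BᵀPB = [1] + [115.3125] = [116.3125]
BᵀPA = [-39.7500 -83.8125]
K = S⁻¹·BᵀPA = [-0.3418 -0.7206]
A−BK = [-3.4874 -0.4191; 1.5253 0.1617]
AᵀP(A−BK) = [28.6654 3.6069; 3.6069 0.9189]
P' = Q + AᵀP(A−BK) = [41.6654 6.6069; 6.6069 1.9189]
tr(P') = 43.5842


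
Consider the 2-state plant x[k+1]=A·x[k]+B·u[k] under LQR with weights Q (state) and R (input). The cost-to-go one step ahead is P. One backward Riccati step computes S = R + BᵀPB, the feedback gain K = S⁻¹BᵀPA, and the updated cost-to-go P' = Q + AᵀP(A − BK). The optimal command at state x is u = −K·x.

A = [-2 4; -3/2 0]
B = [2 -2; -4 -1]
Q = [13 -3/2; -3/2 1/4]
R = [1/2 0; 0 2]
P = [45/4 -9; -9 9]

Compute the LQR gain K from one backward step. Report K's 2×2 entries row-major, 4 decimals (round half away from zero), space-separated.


0.0483 0.4732 0.8272 -1.2096

BᵀP = [58.5000 -54.0000; -13.5000 9.0000]
S = R + BᵀPB = [1/2 0; 0 2] + [333.0000 -63.0000; -63.0000 18.0000] = [333.5000 -63.0000; -63.0000 20.0000]
BᵀPA = [-36.0000 234.0000; 13.5000 -54.0000]
K = S⁻¹·BᵀPA = [0.0483 0.4732; 0.8272 -1.2096]
A−BK = [-0.4422 0.6346; -0.4795 0.6831]
AᵀP(A−BK) = [1.8222 -2.6374; -2.6374 3.9652]
P' = Q + AᵀP(A−BK) = [14.8222 -4.1374; -4.1374 4.2152]
tr(P') = 19.0374


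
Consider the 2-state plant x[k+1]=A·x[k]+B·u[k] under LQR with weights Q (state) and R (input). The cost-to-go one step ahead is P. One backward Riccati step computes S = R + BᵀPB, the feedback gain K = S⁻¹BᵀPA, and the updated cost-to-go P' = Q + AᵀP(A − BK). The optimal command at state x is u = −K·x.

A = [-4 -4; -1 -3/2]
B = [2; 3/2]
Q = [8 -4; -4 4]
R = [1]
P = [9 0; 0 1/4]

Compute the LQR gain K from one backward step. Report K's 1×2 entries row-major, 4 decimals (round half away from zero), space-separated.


-1.9268 -1.9318

BᵀP = [18.0000 0.3750]
S = R + BᵀPB = [1] + [36.5625] = [37.5625]
BᵀPA = [-72.3750 -72.5625]
K = S⁻¹·BᵀPA = [-1.9268 -1.9318]
A−BK = [-0.1464 -0.1364; 1.8902 1.3977]
AᵀP(A−BK) = [4.7987 4.5624; 4.5624 4.3877]
P' = Q + AᵀP(A−BK) = [12.7987 0.5624; 0.5624 8.3877]
tr(P') = 21.1864


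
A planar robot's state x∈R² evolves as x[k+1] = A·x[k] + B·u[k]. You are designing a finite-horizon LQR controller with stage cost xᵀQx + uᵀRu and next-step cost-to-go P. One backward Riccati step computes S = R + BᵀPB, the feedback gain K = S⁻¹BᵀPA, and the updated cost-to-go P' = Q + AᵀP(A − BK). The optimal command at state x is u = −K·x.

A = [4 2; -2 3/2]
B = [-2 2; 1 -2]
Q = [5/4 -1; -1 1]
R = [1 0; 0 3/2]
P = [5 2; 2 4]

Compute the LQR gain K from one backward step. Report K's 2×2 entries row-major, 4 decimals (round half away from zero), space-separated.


-1.6073 -2.2648 0.2922 -1.4064

BᵀP = [-8.0000 0.0000; 6.0000 -4.0000]
S = R + BᵀPB = [1 0; 0 3/2] + [16.0000 -16.0000; -16.0000 20.0000] = [17.0000 -16.0000; -16.0000 21.5000]
BᵀPA = [-32.0000 -16.0000; 32.0000 6.0000]
K = S⁻¹·BᵀPA = [-1.6073 -2.2648; 0.2922 -1.4064]
A−BK = [0.2009 0.2831; 0.1918 0.9521]
AᵀP(A−BK) = [3.2146 4.5297; 4.5297 13.2009]
P' = Q + AᵀP(A−BK) = [4.4646 3.5297; 3.5297 14.2009]
tr(P') = 18.6655


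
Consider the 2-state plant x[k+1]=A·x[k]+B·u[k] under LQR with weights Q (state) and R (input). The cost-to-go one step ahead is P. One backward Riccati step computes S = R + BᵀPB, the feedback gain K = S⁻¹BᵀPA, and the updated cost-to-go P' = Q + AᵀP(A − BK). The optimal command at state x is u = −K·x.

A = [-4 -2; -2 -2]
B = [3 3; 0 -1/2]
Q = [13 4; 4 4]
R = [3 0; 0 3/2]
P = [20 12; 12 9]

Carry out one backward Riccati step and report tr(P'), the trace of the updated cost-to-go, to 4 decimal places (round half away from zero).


41.5666

BᵀP = [60.0000 36.0000; 54.0000 31.5000]
S = R + BᵀPB = [3 0; 0 3/2] + [180.0000 162.0000; 162.0000 146.2500] = [183.0000 162.0000; 162.0000 147.7500]
BᵀPA = [-312.0000 -192.0000; -279.0000 -171.0000]
K = S⁻¹·BᵀPA = [-1.1331 -0.8385; -0.6459 -0.2380]
A−BK = [1.3371 1.2295; -2.3229 -2.1190]
AᵀP(A−BK) = [14.2550 11.9887; 11.9887 10.3116]
P' = Q + AᵀP(A−BK) = [27.2550 15.9887; 15.9887 14.3116]
tr(P') = 41.5666


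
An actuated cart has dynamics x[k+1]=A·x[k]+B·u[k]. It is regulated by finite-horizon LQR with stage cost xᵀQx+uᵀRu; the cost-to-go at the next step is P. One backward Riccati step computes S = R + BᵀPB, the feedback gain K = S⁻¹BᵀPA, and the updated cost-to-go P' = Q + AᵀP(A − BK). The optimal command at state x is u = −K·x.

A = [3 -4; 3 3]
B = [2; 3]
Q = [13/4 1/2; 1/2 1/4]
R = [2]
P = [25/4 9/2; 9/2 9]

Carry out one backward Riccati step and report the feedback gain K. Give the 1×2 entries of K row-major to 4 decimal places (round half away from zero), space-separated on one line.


1.1481 0.0247

BᵀP = [26.0000 36.0000]
S = R + BᵀPB = [2] + [160.0000] = [162.0000]
BᵀPA = [186.0000 4.0000]
K = S⁻¹·BᵀPA = [1.1481 0.0247]
A−BK = [0.7037 -4.0494; -0.4444 2.9259]
AᵀP(A−BK) = [4.6944 -12.0926; -12.0926 72.9012]
P' = Q + AᵀP(A−BK) = [7.9444 -11.5926; -11.5926 73.1512]
tr(P') = 81.0957


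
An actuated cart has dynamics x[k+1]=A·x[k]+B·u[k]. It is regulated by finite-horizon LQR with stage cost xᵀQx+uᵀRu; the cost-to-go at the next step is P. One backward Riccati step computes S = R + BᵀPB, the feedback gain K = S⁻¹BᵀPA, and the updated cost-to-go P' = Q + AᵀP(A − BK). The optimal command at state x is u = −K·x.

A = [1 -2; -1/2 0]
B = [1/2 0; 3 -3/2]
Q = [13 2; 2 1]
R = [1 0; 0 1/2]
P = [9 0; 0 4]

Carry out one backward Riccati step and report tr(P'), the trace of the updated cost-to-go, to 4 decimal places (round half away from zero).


BᵀP = [4.5000 12.0000; 0.0000 -6.0000]
S = R + BᵀPB = [1 0; 0 1/2] + [38.2500 -18.0000; -18.0000 9.0000] = [39.2500 -18.0000; -18.0000 9.5000]
BᵀPA = [-1.5000 -9.0000; 3.0000 0.0000]
K = S⁻¹·BᵀPA = [0.8133 -1.7494; 1.8568 -3.3146]
A−BK = [0.5934 -1.1253; -0.1547 0.2762]
AᵀP(A−BK) = [5.6496 -10.6803; -10.6803 20.2558]
P' = Q + AᵀP(A−BK) = [18.6496 -8.6803; -8.6803 21.2558]
tr(P') = 39.9054

39.9054


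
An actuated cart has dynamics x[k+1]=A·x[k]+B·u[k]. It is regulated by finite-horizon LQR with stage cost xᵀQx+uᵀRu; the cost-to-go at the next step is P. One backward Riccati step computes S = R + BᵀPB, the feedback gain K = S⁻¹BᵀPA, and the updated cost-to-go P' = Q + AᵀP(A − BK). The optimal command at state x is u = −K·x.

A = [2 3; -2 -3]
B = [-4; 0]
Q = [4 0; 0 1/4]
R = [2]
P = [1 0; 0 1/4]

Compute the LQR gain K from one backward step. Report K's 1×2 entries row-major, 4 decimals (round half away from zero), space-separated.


BᵀP = [-4.0000 0.0000]
S = R + BᵀPB = [2] + [16.0000] = [18.0000]
BᵀPA = [-8.0000 -12.0000]
K = S⁻¹·BᵀPA = [-0.4444 -0.6667]
A−BK = [0.2222 0.3333; -2.0000 -3.0000]
AᵀP(A−BK) = [1.4444 2.1667; 2.1667 3.2500]
P' = Q + AᵀP(A−BK) = [5.4444 2.1667; 2.1667 3.5000]
tr(P') = 8.9444

-0.4444 -0.6667


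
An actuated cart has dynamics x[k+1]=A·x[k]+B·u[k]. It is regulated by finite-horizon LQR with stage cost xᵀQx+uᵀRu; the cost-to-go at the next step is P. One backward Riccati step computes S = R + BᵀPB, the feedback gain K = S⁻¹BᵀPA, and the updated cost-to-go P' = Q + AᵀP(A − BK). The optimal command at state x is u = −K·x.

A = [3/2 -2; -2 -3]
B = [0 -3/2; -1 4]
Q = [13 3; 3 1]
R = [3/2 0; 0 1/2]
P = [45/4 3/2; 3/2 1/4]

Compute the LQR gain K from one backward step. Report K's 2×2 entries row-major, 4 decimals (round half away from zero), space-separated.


-0.1783 0.6500 -1.1504 2.0899

BᵀP = [-1.5000 -0.2500; -10.8750 -1.2500]
S = R + BᵀPB = [3/2 0; 0 1/2] + [0.2500 1.2500; 1.2500 11.3125] = [1.7500 1.2500; 1.2500 11.8125]
BᵀPA = [-1.7500 3.7500; -13.8125 25.5000]
K = S⁻¹·BᵀPA = [-0.1783 0.6500; -1.1504 2.0899]
A−BK = [-0.2257 1.1349; 2.4235 -10.7097]
AᵀP(A−BK) = [1.1100 -2.9951; -2.9951 9.5188]
P' = Q + AᵀP(A−BK) = [14.1100 0.0049; 0.0049 10.5188]
tr(P') = 24.6288


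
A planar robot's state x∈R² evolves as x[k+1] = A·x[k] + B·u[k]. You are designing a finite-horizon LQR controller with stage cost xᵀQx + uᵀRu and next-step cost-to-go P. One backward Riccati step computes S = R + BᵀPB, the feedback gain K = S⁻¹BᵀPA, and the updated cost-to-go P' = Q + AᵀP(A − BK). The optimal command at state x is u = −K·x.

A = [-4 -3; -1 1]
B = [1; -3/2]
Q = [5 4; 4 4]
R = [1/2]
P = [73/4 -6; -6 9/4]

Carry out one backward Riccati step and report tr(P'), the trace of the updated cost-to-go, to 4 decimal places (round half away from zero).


BᵀP = [27.2500 -9.3750]
S = R + BᵀPB = [1/2] + [41.3125] = [41.8125]
BᵀPA = [-99.6250 -91.1250]
K = S⁻¹·BᵀPA = [-2.3827 -2.1794]
A−BK = [-1.6173 -0.8206; -4.5740 -2.2691]
AᵀP(A−BK) = [8.8774 5.6300; 5.6300 3.9047]
P' = Q + AᵀP(A−BK) = [13.8774 9.6300; 9.6300 7.9047]
tr(P') = 21.7821

21.7821


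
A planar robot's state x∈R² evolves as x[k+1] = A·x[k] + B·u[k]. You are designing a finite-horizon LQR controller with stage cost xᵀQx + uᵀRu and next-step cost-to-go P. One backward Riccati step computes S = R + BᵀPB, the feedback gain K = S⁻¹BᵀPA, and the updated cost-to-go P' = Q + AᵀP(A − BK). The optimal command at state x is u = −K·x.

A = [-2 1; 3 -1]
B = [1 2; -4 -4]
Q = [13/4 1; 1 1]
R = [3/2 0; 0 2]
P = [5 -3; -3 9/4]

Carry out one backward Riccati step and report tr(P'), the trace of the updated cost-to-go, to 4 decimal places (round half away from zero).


BᵀP = [17.0000 -12.0000; 22.0000 -15.0000]
S = R + BᵀPB = [3/2 0; 0 2] + [65.0000 82.0000; 82.0000 104.0000] = [66.5000 82.0000; 82.0000 106.0000]
BᵀPA = [-70.0000 29.0000; -89.0000 37.0000]
K = S⁻¹·BᵀPA = [-0.3754 0.1231; -0.5492 0.2538]
A−BK = [-0.5262 0.3692; -0.6985 0.5077]
AᵀP(A−BK) = [1.0915 -0.5423; -0.5423 0.2885]
P' = Q + AᵀP(A−BK) = [4.3415 0.4577; 0.4577 1.2885]
tr(P') = 5.6300

5.6300


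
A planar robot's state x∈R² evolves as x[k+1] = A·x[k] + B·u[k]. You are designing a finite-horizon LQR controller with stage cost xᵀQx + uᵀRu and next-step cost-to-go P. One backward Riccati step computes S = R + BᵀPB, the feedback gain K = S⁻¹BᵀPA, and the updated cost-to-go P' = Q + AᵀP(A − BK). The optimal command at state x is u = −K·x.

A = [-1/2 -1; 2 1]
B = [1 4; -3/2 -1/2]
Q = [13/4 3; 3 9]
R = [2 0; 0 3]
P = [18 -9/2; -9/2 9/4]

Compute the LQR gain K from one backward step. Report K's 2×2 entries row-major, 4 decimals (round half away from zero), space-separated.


-0.7064 -0.3636 -0.0086 -0.1807

BᵀP = [24.7500 -7.8750; 74.2500 -19.1250]
S = R + BᵀPB = [2 0; 0 3] + [36.5625 102.9375; 102.9375 306.5625] = [38.5625 102.9375; 102.9375 309.5625]
BᵀPA = [-28.1250 -32.6250; -75.3750 -93.3750]
K = S⁻¹·BᵀPA = [-0.7064 -0.3636; -0.0086 -0.1807]
A−BK = [0.2408 0.0865; 0.9361 0.3643]
AᵀP(A−BK) = [1.9849 0.9014; 0.9014 0.5120]
P' = Q + AᵀP(A−BK) = [5.2349 3.9014; 3.9014 9.5120]
tr(P') = 14.7469


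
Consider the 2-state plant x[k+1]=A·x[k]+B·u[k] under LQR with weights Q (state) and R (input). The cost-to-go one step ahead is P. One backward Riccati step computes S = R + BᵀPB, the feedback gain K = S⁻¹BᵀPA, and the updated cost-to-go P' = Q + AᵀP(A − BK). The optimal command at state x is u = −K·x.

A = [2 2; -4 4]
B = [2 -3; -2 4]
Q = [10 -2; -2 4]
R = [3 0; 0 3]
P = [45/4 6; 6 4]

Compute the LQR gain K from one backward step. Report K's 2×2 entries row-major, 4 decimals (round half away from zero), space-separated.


BᵀP = [10.5000 4.0000; -9.7500 -2.0000]
S = R + BᵀPB = [3 0; 0 3] + [13.0000 -15.5000; -15.5000 21.2500] = [16.0000 -15.5000; -15.5000 24.2500]
BᵀPA = [5.0000 37.0000; -11.5000 -27.5000]
K = S⁻¹·BᵀPA = [-0.3858 3.1878; -0.7208 0.9036]
A−BK = [0.6091 -1.6650; -1.8883 6.7614]
AᵀP(A−BK) = [6.6396 -24.5482; -24.5482 111.8985]
P' = Q + AᵀP(A−BK) = [16.6396 -26.5482; -26.5482 115.8985]
tr(P') = 132.5381

-0.3858 3.1878 -0.7208 0.9036


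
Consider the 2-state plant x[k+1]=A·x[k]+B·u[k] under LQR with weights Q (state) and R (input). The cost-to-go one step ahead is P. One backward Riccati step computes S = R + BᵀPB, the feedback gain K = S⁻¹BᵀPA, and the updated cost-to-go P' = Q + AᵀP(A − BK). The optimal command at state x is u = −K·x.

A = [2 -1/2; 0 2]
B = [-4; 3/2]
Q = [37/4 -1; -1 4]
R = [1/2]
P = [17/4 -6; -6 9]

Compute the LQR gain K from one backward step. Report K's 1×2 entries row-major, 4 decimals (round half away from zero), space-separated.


BᵀP = [-26.0000 37.5000]
S = R + BᵀPB = [1/2] + [160.2500] = [160.7500]
BᵀPA = [-52.0000 88.0000]
K = S⁻¹·BᵀPA = [-0.3235 0.5474]
A−BK = [0.7061 1.6897; 0.4852 1.1788]
AᵀP(A−BK) = [0.1788 0.2166; 0.2166 0.8883]
P' = Q + AᵀP(A−BK) = [9.4288 -0.7834; -0.7834 4.8883]
tr(P') = 14.3172

-0.3235 0.5474


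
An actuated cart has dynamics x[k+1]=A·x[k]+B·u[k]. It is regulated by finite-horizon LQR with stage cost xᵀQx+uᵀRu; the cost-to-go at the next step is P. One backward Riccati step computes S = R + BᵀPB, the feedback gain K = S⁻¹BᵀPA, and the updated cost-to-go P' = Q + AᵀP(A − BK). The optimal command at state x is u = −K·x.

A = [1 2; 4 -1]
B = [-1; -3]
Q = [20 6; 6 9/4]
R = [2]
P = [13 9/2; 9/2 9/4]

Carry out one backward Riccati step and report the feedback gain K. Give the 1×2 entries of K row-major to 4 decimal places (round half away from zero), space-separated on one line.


-1.1486 -0.6707

BᵀP = [-26.5000 -11.2500]
S = R + BᵀPB = [2] + [60.2500] = [62.2500]
BᵀPA = [-71.5000 -41.7500]
K = S⁻¹·BᵀPA = [-1.1486 -0.6707]
A−BK = [-0.1486 1.3293; 0.5542 -3.0120]
AᵀP(A−BK) = [2.8755 0.5462; 0.5462 8.2490]
P' = Q + AᵀP(A−BK) = [22.8755 6.5462; 6.5462 10.4990]
tr(P') = 33.3745


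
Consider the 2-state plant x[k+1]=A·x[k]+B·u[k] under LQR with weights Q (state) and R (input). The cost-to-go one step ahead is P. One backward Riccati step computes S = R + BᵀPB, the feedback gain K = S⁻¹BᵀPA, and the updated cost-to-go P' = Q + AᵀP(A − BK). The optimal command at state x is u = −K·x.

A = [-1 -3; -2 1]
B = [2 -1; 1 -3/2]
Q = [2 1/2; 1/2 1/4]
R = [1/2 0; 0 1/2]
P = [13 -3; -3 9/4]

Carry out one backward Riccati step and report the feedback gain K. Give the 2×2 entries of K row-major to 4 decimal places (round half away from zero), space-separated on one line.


0.1169 -2.4239 1.1798 -1.7767

BᵀP = [23.0000 -3.7500; -8.5000 -0.3750]
S = R + BᵀPB = [1/2 0; 0 1/2] + [42.2500 -17.3750; -17.3750 9.0625] = [42.7500 -17.3750; -17.3750 9.5625]
BᵀPA = [-15.5000 -72.7500; 9.2500 25.1250]
K = S⁻¹·BᵀPA = [0.1169 -2.4239; 1.1798 -1.7767]
A−BK = [-0.0541 0.0710; -0.3473 0.7588]
AᵀP(A−BK) = [0.8994 -1.6355; -1.6355 5.5536]
P' = Q + AᵀP(A−BK) = [2.8994 -1.1355; -1.1355 5.8036]
tr(P') = 8.7031


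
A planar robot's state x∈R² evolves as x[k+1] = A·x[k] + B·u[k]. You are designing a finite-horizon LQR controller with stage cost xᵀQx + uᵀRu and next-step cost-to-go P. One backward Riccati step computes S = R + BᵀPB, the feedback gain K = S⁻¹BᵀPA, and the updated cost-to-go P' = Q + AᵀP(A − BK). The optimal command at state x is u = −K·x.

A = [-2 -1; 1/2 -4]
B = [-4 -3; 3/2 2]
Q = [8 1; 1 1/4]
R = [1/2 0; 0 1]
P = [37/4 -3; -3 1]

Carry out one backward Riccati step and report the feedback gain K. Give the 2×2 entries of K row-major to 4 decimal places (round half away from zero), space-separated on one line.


0.3656 -0.0010 0.1417 -0.0813

BᵀP = [-41.5000 13.5000; -33.7500 11.0000]
S = R + BᵀPB = [1/2 0; 0 1] + [186.2500 151.5000; 151.5000 123.2500] = [186.7500 151.5000; 151.5000 124.2500]
BᵀPA = [89.7500 -12.5000; 73.0000 -10.2500]
K = S⁻¹·BᵀPA = [0.3656 -0.0010; 0.1417 -0.0813]
A−BK = [-0.1124 -1.2478; -0.3318 -3.8359]
AᵀP(A−BK) = [0.0901 0.0229; 0.0229 0.4044]
P' = Q + AᵀP(A−BK) = [8.0901 1.0229; 1.0229 0.6544]
tr(P') = 8.7445


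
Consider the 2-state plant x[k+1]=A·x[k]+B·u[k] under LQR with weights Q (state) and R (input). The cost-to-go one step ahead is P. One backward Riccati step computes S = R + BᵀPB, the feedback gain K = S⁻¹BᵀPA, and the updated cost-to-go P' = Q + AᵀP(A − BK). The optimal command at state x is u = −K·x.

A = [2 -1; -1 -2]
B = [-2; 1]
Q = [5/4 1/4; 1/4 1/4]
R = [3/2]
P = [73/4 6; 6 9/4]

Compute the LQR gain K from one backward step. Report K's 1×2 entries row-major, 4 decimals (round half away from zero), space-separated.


-0.9716 0.9479

BᵀP = [-30.5000 -9.7500]
S = R + BᵀPB = [3/2] + [51.2500] = [52.7500]
BᵀPA = [-51.2500 50.0000]
K = S⁻¹·BᵀPA = [-0.9716 0.9479]
A−BK = [0.0569 0.8957; -0.0284 -2.9479]
AᵀP(A−BK) = [1.4573 -1.4218; -1.4218 3.8566]
P' = Q + AᵀP(A−BK) = [2.7073 -1.1718; -1.1718 4.1066]
tr(P') = 6.8140


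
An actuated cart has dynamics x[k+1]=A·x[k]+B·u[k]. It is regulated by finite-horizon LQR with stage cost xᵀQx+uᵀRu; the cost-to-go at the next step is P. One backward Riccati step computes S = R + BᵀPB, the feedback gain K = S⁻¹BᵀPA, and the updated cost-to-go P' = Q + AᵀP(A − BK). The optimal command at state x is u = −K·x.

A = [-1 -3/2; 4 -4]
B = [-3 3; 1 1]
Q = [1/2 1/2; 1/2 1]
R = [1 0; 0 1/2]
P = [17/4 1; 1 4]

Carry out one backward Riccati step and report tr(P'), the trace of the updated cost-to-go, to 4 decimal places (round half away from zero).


BᵀP = [-11.7500 1.0000; 13.7500 7.0000]
S = R + BᵀPB = [1 0; 0 1/2] + [36.2500 -34.2500; -34.2500 48.2500] = [37.2500 -34.2500; -34.2500 48.7500]
BᵀPA = [15.7500 13.6250; 14.2500 -48.6250]
K = S⁻¹·BᵀPA = [1.9535 -1.5574; 1.6648 -2.0916]
A−BK = [-0.1338 0.1027; 0.3817 -0.3511]
AᵀP(A−BK) = [5.7587 -5.2916; -5.2916 5.0784]
P' = Q + AᵀP(A−BK) = [6.2587 -4.7916; -4.7916 6.0784]
tr(P') = 12.3371

12.3371


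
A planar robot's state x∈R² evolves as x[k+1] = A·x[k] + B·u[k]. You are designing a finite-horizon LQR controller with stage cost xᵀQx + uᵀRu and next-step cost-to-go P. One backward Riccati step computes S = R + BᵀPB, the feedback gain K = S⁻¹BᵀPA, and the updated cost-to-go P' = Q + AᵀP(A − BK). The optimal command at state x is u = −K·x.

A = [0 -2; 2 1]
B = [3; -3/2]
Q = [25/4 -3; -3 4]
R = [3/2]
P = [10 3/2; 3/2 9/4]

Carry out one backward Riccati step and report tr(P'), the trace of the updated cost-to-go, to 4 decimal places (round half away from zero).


19.8437

BᵀP = [27.7500 1.1250]
S = R + BᵀPB = [3/2] + [81.5625] = [83.0625]
BᵀPA = [2.2500 -54.3750]
K = S⁻¹·BᵀPA = [0.0271 -0.6546]
A−BK = [-0.0813 -0.0361; 2.0406 0.0181]
AᵀP(A−BK) = [8.9391 -0.0271; -0.0271 0.6546]
P' = Q + AᵀP(A−BK) = [15.1891 -3.0271; -3.0271 4.6546]
tr(P') = 19.8437


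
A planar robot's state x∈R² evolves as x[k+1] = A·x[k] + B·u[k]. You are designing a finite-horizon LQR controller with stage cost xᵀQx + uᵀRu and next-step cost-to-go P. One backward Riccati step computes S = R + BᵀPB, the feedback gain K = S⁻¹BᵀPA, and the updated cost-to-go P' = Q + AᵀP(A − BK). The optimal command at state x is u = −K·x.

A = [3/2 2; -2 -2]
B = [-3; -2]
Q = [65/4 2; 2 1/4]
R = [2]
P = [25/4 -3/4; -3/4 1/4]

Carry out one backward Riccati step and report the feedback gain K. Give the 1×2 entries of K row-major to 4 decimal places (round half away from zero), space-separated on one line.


-0.5846 -0.7562

BᵀP = [-17.2500 1.7500]
S = R + BᵀPB = [2] + [48.2500] = [50.2500]
BᵀPA = [-29.3750 -38.0000]
K = S⁻¹·BᵀPA = [-0.5846 -0.7562]
A−BK = [-0.2537 -0.2687; -3.1692 -3.5124]
AᵀP(A−BK) = [2.3905 2.7861; 2.7861 3.2637]
P' = Q + AᵀP(A−BK) = [18.6405 4.7861; 4.7861 3.5137]
tr(P') = 22.1542


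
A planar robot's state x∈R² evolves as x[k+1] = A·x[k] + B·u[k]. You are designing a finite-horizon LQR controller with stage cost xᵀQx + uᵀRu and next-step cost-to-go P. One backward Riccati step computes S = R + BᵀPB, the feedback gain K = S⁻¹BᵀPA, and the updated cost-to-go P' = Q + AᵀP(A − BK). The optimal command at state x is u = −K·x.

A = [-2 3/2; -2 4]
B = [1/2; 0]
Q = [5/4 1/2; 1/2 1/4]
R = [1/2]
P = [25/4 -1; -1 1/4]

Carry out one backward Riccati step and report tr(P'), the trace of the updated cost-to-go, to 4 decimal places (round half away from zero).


8.6970

BᵀP = [3.1250 -0.5000]
S = R + BᵀPB = [1/2] + [1.5625] = [2.0625]
BᵀPA = [-5.2500 2.6875]
K = S⁻¹·BᵀPA = [-2.5455 1.3030]
A−BK = [-0.7273 0.8485; -2.0000 4.0000]
AᵀP(A−BK) = [4.6364 -2.9091; -2.9091 2.5606]
P' = Q + AᵀP(A−BK) = [5.8864 -2.4091; -2.4091 2.8106]
tr(P') = 8.6970


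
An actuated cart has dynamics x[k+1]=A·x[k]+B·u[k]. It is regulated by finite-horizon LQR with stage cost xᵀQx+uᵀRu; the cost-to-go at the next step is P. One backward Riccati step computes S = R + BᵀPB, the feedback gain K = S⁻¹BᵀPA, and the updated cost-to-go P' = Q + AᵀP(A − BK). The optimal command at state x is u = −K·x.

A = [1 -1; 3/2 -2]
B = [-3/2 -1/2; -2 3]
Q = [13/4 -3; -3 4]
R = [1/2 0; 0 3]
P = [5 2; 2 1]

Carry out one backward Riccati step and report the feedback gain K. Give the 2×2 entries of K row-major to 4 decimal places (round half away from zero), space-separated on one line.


BᵀP = [-11.5000 -5.0000; 3.5000 2.0000]
S = R + BᵀPB = [1/2 0; 0 3] + [27.2500 -9.2500; -9.2500 4.2500] = [27.7500 -9.2500; -9.2500 7.2500]
BᵀPA = [-19.0000 21.5000; 6.5000 -7.5000]
K = S⁻¹·BᵀPA = [-0.6714 0.7481; 0.0400 -0.0800]
A−BK = [0.0130 0.0822; 0.0373 -0.2638]
AᵀP(A−BK) = [0.2343 -0.2659; -0.2659 0.3157]
P' = Q + AᵀP(A−BK) = [3.4843 -3.2659; -3.2659 4.3157]
tr(P') = 7.8000

-0.6714 0.7481 0.0400 -0.0800


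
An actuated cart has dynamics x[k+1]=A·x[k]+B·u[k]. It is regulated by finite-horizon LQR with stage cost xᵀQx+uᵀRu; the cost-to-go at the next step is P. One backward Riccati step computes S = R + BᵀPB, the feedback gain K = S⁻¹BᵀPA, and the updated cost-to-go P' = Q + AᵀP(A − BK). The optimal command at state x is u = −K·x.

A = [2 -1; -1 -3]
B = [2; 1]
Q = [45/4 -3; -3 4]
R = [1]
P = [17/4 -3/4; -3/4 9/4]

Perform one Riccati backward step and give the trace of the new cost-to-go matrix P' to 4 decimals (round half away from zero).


BᵀP = [7.7500 0.7500]
S = R + BᵀPB = [1] + [16.2500] = [17.2500]
BᵀPA = [14.7500 -10.0000]
K = S⁻¹·BᵀPA = [0.8551 -0.5797]
A−BK = [0.2899 0.1594; -1.8551 -2.4203]
AᵀP(A−BK) = [9.6377 10.5507; 10.5507 14.2029]
P' = Q + AᵀP(A−BK) = [20.8877 7.5507; 7.5507 18.2029]
tr(P') = 39.0906

39.0906


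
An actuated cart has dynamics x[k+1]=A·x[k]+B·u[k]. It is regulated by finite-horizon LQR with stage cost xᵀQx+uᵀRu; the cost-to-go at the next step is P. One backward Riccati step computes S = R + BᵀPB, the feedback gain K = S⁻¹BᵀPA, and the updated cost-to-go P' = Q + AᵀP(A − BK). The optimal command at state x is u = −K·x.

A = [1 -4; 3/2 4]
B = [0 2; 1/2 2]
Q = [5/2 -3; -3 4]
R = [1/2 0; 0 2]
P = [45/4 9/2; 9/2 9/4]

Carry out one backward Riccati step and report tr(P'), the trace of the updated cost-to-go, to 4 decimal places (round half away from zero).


21.7407

BᵀP = [2.2500 1.1250; 31.5000 13.5000]
S = R + BᵀPB = [1/2 0; 0 2] + [0.5625 6.7500; 6.7500 90.0000] = [1.0625 6.7500; 6.7500 92.0000]
BᵀPA = [3.9375 -4.5000; 51.7500 -72.0000]
K = S⁻¹·BᵀPA = [0.2479 1.3796; 0.5443 -0.8838]
A−BK = [-0.0886 -2.2323; 0.2874 5.0778]
AᵀP(A−BK) = [0.6683 -0.1940; -0.1940 14.5725]
P' = Q + AᵀP(A−BK) = [3.1683 -3.1940; -3.1940 18.5725]
tr(P') = 21.7407


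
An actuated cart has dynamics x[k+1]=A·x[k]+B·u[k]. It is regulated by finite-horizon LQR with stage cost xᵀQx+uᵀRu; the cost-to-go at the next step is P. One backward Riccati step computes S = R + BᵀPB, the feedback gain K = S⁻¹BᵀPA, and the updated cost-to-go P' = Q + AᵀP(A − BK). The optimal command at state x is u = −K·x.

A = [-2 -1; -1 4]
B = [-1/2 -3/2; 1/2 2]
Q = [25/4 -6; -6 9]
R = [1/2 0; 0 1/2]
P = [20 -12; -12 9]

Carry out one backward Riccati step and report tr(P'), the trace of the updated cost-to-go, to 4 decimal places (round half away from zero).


BᵀP = [-16.0000 10.5000; -54.0000 36.0000]
S = R + BᵀPB = [1/2 0; 0 1/2] + [13.2500 45.0000; 45.0000 153.0000] = [13.7500 45.0000; 45.0000 153.5000]
BᵀPA = [21.5000 58.0000; 72.0000 198.0000]
K = S⁻¹·BᵀPA = [0.7036 -0.0818; 0.2628 1.3139]
A−BK = [-1.2540 0.9299; -1.8774 1.4131]
AᵀP(A−BK) = [6.9518 -4.8409; -4.8409 4.5956]
P' = Q + AᵀP(A−BK) = [13.2018 -10.8409; -10.8409 13.5956]
tr(P') = 26.7974

26.7974


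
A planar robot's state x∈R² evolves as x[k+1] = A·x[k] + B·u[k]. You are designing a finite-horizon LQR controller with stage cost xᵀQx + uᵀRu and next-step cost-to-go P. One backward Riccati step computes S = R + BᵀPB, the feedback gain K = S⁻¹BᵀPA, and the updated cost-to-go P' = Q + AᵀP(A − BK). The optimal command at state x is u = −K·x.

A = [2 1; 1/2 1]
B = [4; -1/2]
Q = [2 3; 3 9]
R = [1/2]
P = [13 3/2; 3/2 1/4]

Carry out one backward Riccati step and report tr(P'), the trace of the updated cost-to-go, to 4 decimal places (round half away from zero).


BᵀP = [51.2500 5.8750]
S = R + BᵀPB = [1/2] + [202.0625] = [202.5625]
BᵀPA = [105.4375 57.1250]
K = S⁻¹·BᵀPA = [0.5205 0.2820]
A−BK = [-0.0821 -0.1280; 0.7603 1.1410]
AᵀP(A−BK) = [0.1803 0.1404; 0.1404 0.1401]
P' = Q + AᵀP(A−BK) = [2.1803 3.1404; 3.1404 9.1401]
tr(P') = 11.3204

11.3204


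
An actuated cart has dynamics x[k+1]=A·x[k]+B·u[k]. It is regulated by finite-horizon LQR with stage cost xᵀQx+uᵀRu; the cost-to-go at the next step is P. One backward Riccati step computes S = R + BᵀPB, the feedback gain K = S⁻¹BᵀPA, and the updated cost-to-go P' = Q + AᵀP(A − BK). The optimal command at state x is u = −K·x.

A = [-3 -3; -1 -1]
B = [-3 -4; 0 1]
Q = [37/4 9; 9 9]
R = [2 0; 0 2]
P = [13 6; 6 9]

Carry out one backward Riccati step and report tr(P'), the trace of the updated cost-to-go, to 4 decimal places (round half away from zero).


BᵀP = [-39.0000 -18.0000; -46.0000 -15.0000]
S = R + BᵀPB = [2 0; 0 2] + [117.0000 138.0000; 138.0000 169.0000] = [119.0000 138.0000; 138.0000 171.0000]
BᵀPA = [135.0000 135.0000; 153.0000 153.0000]
K = S⁻¹·BᵀPA = [1.5103 1.5103; -0.3241 -0.3241]
A−BK = [0.2345 0.2345; -0.6759 -0.6759]
AᵀP(A−BK) = [7.6966 7.6966; 7.6966 7.6966]
P' = Q + AᵀP(A−BK) = [16.9466 16.6966; 16.6966 16.6966]
tr(P') = 33.6431

33.6431


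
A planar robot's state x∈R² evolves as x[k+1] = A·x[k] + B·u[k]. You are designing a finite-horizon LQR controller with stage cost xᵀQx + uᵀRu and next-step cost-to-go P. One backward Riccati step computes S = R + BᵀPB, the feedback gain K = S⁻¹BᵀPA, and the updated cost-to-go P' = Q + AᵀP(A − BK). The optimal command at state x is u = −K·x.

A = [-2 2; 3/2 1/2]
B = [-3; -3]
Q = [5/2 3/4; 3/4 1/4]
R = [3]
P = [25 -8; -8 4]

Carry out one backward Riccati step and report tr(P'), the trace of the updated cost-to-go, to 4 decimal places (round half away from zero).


BᵀP = [-51.0000 12.0000]
S = R + BᵀPB = [3] + [117.0000] = [120.0000]
BᵀPA = [120.0000 -96.0000]
K = S⁻¹·BᵀPA = [1.0000 -0.8000]
A−BK = [1.0000 -0.4000; 4.5000 -1.9000]
AᵀP(A−BK) = [37.0000 -17.0000; -17.0000 8.2000]
P' = Q + AᵀP(A−BK) = [39.5000 -16.2500; -16.2500 8.4500]
tr(P') = 47.9500

47.9500


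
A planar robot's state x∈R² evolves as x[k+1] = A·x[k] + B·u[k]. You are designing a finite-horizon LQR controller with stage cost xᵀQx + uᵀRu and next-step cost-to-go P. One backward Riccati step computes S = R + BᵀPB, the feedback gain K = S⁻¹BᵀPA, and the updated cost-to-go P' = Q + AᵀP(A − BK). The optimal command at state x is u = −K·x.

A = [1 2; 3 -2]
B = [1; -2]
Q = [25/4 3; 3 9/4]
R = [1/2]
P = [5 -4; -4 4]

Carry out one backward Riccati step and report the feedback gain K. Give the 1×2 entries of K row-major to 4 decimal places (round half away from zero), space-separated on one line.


-0.6133 1.3333

BᵀP = [13.0000 -12.0000]
S = R + BᵀPB = [1/2] + [37.0000] = [37.5000]
BᵀPA = [-23.0000 50.0000]
K = S⁻¹·BᵀPA = [-0.6133 1.3333]
A−BK = [1.6133 0.6667; 1.7733 0.6667]
AᵀP(A−BK) = [2.8933 0.6667; 0.6667 1.3333]
P' = Q + AᵀP(A−BK) = [9.1433 3.6667; 3.6667 3.5833]
tr(P') = 12.7267


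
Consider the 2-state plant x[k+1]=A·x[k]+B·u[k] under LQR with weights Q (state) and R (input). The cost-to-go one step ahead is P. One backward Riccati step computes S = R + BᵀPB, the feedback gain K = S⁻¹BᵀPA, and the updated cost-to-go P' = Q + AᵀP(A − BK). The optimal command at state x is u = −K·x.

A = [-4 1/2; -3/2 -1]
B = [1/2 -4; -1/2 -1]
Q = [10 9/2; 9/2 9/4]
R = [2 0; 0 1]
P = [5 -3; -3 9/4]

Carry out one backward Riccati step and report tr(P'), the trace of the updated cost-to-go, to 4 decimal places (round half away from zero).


BᵀP = [4.0000 -2.6250; -17.0000 9.7500]
S = R + BᵀPB = [2 0; 0 1] + [3.3125 -13.3750; -13.3750 58.2500] = [5.3125 -13.3750; -13.3750 59.2500]
BᵀPA = [-12.0625 4.6250; 53.3750 -18.2500]
K = S⁻¹·BᵀPA = [-0.0060 0.2203; 0.8995 -0.2583]
A−BK = [-0.3990 -0.6433; -0.6035 -1.1481]
AᵀP(A−BK) = [0.9799 0.0684; 0.0684 0.7674]
P' = Q + AᵀP(A−BK) = [10.9799 4.5684; 4.5684 3.0174]
tr(P') = 13.9972

13.9972


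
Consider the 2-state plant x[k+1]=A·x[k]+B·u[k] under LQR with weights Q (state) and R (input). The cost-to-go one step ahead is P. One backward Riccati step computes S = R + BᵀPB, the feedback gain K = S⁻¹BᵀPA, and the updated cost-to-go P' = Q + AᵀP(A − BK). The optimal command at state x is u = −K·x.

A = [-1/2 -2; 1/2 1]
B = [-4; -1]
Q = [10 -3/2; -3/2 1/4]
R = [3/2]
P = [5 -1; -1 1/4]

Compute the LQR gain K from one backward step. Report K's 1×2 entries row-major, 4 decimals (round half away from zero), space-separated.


0.1542 0.5661

BᵀP = [-19.0000 3.7500]
S = R + BᵀPB = [3/2] + [72.2500] = [73.7500]
BᵀPA = [11.3750 41.7500]
K = S⁻¹·BᵀPA = [0.1542 0.5661]
A−BK = [0.1169 0.2644; 0.6542 1.5661]
AᵀP(A−BK) = [0.0581 0.1856; 0.1856 0.6153]
P' = Q + AᵀP(A−BK) = [10.0581 -1.3144; -1.3144 0.8653]
tr(P') = 10.9233


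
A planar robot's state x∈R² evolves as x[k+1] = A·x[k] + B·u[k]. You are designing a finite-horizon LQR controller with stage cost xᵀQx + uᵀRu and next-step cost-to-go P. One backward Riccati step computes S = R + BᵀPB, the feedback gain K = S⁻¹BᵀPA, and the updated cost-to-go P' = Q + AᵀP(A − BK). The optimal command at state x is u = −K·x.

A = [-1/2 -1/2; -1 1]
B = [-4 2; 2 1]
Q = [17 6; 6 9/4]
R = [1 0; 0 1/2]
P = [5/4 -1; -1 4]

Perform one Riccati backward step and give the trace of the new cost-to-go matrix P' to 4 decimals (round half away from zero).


BᵀP = [-7.0000 12.0000; 1.5000 2.0000]
S = R + BᵀPB = [1 0; 0 1/2] + [52.0000 -2.0000; -2.0000 5.0000] = [53.0000 -2.0000; -2.0000 5.5000]
BᵀPA = [-8.5000 15.5000; -2.7500 1.2500]
K = S⁻¹·BᵀPA = [-0.1817 0.3052; -0.5661 0.3383]
A−BK = [-0.0948 0.0443; -0.0704 0.0513]
AᵀP(A−BK) = [0.2110 -0.1629; -0.1629 0.1588]
P' = Q + AᵀP(A−BK) = [17.2110 5.8371; 5.8371 2.4088]
tr(P') = 19.6198

19.6198


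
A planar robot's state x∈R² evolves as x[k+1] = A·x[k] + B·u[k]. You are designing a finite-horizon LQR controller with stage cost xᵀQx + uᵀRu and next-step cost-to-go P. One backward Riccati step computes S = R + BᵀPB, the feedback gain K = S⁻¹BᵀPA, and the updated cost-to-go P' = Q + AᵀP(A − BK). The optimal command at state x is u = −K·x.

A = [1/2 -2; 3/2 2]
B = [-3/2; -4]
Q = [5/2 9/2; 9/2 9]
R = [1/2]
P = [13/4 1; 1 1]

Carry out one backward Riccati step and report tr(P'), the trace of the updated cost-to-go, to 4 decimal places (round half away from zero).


19.2954

BᵀP = [-8.8750 -5.5000]
S = R + BᵀPB = [1/2] + [35.3125] = [35.8125]
BᵀPA = [-12.6875 6.7500]
K = S⁻¹·BᵀPA = [-0.3543 0.1885]
A−BK = [-0.0314 -1.7173; 0.0829 2.7539]
AᵀP(A−BK) = [0.0676 0.1414; 0.1414 7.7277]
P' = Q + AᵀP(A−BK) = [2.5676 4.6414; 4.6414 16.7277]
tr(P') = 19.2954


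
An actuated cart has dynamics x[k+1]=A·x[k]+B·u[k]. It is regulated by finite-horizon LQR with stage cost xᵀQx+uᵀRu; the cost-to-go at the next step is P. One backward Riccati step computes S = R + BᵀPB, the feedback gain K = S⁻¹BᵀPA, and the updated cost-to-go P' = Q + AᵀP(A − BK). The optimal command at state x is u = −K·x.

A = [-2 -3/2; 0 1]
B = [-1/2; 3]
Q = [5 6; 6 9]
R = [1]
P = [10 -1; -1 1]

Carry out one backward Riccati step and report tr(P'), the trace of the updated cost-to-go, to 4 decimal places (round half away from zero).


48.4839

BᵀP = [-8.0000 3.5000]
S = R + BᵀPB = [1] + [14.5000] = [15.5000]
BᵀPA = [16.0000 15.5000]
K = S⁻¹·BᵀPA = [1.0323 1.0000]
A−BK = [-1.4839 -1.0000; -3.0968 -2.0000]
AᵀP(A−BK) = [23.4839 16.0000; 16.0000 11.0000]
P' = Q + AᵀP(A−BK) = [28.4839 22.0000; 22.0000 20.0000]
tr(P') = 48.4839


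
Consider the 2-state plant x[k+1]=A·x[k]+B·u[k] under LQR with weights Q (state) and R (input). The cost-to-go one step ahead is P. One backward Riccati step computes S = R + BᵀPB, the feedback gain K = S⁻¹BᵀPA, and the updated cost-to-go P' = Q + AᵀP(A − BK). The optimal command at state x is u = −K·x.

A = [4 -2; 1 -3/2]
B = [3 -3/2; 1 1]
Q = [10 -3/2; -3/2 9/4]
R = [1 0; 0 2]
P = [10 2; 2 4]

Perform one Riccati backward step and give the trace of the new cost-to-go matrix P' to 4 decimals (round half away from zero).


15.0972

BᵀP = [32.0000 10.0000; -13.0000 1.0000]
S = R + BᵀPB = [1 0; 0 2] + [106.0000 -38.0000; -38.0000 20.5000] = [107.0000 -38.0000; -38.0000 22.5000]
BᵀPA = [138.0000 -79.0000; -51.0000 24.5000]
K = S⁻¹·BᵀPA = [1.2112 -0.8786; -0.2211 -0.3949]
A−BK = [0.0348 0.0433; 0.0099 -0.2265]
AᵀP(A−BK) = [1.5786 -0.8983; -0.8983 1.2686]
P' = Q + AᵀP(A−BK) = [11.5786 -2.3983; -2.3983 3.5186]
tr(P') = 15.0972


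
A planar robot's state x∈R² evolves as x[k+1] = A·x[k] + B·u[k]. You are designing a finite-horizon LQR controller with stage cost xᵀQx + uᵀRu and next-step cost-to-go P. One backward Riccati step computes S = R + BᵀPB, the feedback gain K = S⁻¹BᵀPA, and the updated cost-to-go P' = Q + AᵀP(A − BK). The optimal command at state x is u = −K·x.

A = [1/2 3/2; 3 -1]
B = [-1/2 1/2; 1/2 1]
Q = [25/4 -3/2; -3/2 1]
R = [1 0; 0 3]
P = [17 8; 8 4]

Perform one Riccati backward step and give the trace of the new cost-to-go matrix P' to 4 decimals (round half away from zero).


19.3292

BᵀP = [-4.5000 -2.0000; 16.5000 8.0000]
S = R + BᵀPB = [1 0; 0 3] + [1.2500 -4.2500; -4.2500 16.2500] = [2.2500 -4.2500; -4.2500 19.2500]
BᵀPA = [-8.2500 -4.7500; 32.2500 16.7500]
K = S⁻¹·BᵀPA = [-0.8614 -0.8020; 1.4851 0.6931]
A−BK = [-0.6733 0.7525; 1.9455 -1.2921]
AᵀP(A−BK) = [9.2475 3.7822; 3.7822 2.8317]
P' = Q + AᵀP(A−BK) = [15.4975 2.2822; 2.2822 3.8317]
tr(P') = 19.3292


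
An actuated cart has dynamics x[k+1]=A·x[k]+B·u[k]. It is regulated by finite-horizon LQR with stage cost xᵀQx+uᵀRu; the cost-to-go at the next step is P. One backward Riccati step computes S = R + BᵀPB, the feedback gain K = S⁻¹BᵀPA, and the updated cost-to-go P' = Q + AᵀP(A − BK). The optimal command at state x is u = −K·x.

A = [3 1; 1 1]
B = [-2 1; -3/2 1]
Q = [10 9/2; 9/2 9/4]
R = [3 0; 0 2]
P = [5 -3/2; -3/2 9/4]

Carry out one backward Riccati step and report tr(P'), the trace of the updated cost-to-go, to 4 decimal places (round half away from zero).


BᵀP = [-7.7500 -0.3750; 3.5000 0.7500]
S = R + BᵀPB = [3 0; 0 2] + [16.0625 -8.1250; -8.1250 4.2500] = [19.0625 -8.1250; -8.1250 6.2500]
BᵀPA = [-23.6250 -8.1250; 11.2500 4.2500]
K = S⁻¹·BᵀPA = [-1.0588 -0.3059; 0.4235 0.2824]
A−BK = [0.4588 0.1059; -1.0118 0.2588]
AᵀP(A−BK) = [8.4706 0.8471; 0.8471 0.5647]
P' = Q + AᵀP(A−BK) = [18.4706 5.3471; 5.3471 2.8147]
tr(P') = 21.2853

21.2853


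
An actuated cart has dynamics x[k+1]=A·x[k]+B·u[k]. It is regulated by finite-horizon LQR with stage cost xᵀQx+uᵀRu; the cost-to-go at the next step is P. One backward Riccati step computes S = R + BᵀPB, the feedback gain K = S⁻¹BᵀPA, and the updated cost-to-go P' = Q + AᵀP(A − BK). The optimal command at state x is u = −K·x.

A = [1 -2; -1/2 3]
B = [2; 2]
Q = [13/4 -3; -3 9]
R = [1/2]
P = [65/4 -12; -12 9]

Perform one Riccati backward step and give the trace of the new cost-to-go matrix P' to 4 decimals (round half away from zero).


85.9773

BᵀP = [8.5000 -6.0000]
S = R + BᵀPB = [1/2] + [5.0000] = [5.5000]
BᵀPA = [11.5000 -35.0000]
K = S⁻¹·BᵀPA = [2.0909 -6.3636]
A−BK = [-3.1818 10.7273; -4.6818 15.7273]
AᵀP(A−BK) = [6.4545 -20.8182; -20.8182 67.2727]
P' = Q + AᵀP(A−BK) = [9.7045 -23.8182; -23.8182 76.2727]
tr(P') = 85.9773


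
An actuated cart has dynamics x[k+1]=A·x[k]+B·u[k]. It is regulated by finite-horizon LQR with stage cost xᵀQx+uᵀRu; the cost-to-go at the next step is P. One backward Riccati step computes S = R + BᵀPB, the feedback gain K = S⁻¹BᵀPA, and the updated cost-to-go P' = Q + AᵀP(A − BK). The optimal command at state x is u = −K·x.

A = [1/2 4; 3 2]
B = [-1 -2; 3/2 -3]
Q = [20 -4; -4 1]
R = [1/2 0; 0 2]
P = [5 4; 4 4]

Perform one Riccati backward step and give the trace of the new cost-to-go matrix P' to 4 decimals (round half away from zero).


25.9863

BᵀP = [1.0000 2.0000; -22.0000 -20.0000]
S = R + BᵀPB = [1/2 0; 0 2] + [2.0000 -8.0000; -8.0000 104.0000] = [2.5000 -8.0000; -8.0000 106.0000]
BᵀPA = [6.5000 8.0000; -71.0000 -128.0000]
K = S⁻¹·BᵀPA = [0.6020 -0.8756; -0.6244 -1.2736]
A−BK = [-0.1468 0.5771; 0.2239 -0.5075]
AᵀP(A−BK) = [1.0062 1.2637; 1.2637 3.9801]
P' = Q + AᵀP(A−BK) = [21.0062 -2.7363; -2.7363 4.9801]
tr(P') = 25.9863


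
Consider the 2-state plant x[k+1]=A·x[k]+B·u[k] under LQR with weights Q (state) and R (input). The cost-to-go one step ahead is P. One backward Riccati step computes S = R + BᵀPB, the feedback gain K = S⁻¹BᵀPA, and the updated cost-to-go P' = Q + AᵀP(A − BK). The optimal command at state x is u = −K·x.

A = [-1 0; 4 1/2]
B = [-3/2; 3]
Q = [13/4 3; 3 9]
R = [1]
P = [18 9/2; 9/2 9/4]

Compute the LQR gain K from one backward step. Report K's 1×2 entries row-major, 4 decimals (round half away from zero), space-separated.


0.6353 0.0000

BᵀP = [-13.5000 0.0000]
S = R + BᵀPB = [1] + [20.2500] = [21.2500]
BᵀPA = [13.5000 0.0000]
K = S⁻¹·BᵀPA = [0.6353 0.0000]
A−BK = [-0.0471 0.0000; 2.0941 0.5000]
AᵀP(A−BK) = [9.4235 2.2500; 2.2500 0.5625]
P' = Q + AᵀP(A−BK) = [12.6735 5.2500; 5.2500 9.5625]
tr(P') = 22.2360


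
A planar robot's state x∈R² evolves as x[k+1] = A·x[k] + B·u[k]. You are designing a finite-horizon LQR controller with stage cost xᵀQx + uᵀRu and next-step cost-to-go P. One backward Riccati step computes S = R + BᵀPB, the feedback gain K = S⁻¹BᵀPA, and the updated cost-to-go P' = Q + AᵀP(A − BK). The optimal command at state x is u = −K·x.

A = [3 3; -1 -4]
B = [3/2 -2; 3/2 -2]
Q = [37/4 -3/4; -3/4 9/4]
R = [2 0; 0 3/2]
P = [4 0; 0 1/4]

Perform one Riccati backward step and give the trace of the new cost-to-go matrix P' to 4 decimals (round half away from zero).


30.3558

BᵀP = [6.0000 0.3750; -8.0000 -0.5000]
S = R + BᵀPB = [2 0; 0 3/2] + [9.5625 -12.7500; -12.7500 17.0000] = [11.5625 -12.7500; -12.7500 18.5000]
BᵀPA = [17.6250 16.5000; -23.5000 -22.0000]
K = S⁻¹·BᵀPA = [0.5149 0.4820; -0.9154 -0.8570]
A−BK = [0.3968 0.5630; -3.6032 -6.4370]
AᵀP(A−BK) = [5.6628 8.3652; 8.3652 13.1929]
P' = Q + AᵀP(A−BK) = [14.9128 7.6152; 7.6152 15.4429]
tr(P') = 30.3558
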